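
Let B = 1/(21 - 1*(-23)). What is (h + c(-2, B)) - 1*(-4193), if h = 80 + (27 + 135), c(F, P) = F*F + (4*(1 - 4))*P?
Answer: 48826/11 ≈ 4438.7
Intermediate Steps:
B = 1/44 (B = 1/(21 + 23) = 1/44 ≈ 0.022727)
c(F, P) = F**2 - 12*P (c(F, P) = F**2 + (4*(-3))*P = F**2 - 12*P)
h = 242 (h = 80 + 162 = 242)
(h + c(-2, B)) - 1*(-4193) = (242 + ((-2)**2 - 12*1/44)) - 1*(-4193) = (242 + (4 - 3/11)) + 4193 = (242 + 41/11) + 4193 = 2703/11 + 4193 = 48826/11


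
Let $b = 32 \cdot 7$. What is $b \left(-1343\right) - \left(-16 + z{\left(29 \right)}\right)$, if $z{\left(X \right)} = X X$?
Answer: $-301657$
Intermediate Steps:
$b = 224$
$z{\left(X \right)} = X^{2}$
$b \left(-1343\right) - \left(-16 + z{\left(29 \right)}\right) = 224 \left(-1343\right) + \left(16 - 29^{2}\right) = -300832 + \left(16 - 841\right) = -300832 - 825 = -301657$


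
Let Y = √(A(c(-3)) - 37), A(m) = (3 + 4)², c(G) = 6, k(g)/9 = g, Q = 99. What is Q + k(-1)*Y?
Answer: 99 - 18*√3 ≈ 67.823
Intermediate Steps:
k(g) = 9*g
A(m) = 49 (A(m) = 7² = 49)
Y = 2*√3 (Y = √(49 - 37) = √12 = 2*√3 ≈ 3.4641)
Q + k(-1)*Y = 99 + (9*(-1))*(2*√3) = 99 - 18*√3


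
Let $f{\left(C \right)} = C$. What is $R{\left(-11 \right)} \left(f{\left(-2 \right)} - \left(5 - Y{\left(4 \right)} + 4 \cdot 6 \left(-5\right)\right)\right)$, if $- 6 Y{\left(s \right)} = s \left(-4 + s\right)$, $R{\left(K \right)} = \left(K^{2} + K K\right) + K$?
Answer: $26103$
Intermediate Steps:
$R{\left(K \right)} = K + 2 K^{2}$ ($R{\left(K \right)} = \left(K^{2} + K^{2}\right) + K = 2 K^{2} + K = K + 2 K^{2}$)
$Y{\left(s \right)} = - \frac{s \left(-4 + s\right)}{6}$
$R{\left(-11 \right)} \left(f{\left(-2 \right)} - \left(5 - Y{\left(4 \right)} + 4 \cdot 6 \left(-5\right)\right)\right) = - 11 \left(1 + 2 \left(-11\right)\right) \left(-2 - \left(5 - \frac{2 \left(4 - 4\right)}{3} + 4 \cdot 6 \left(-5\right)\right)\right) = - 11 \left(1 - 22\right) \left(-2 + \left(\frac{1}{6} \cdot 4 \left(4 - 4\right) - -115\right)\right) = \left(-11\right) \left(-21\right) \left(-2 + \left(\frac{1}{6} \cdot 4 \cdot 0 + \left(120 - 5\right)\right)\right) = 231 \left(-2 + \left(0 + 115\right)\right) = 231 \left(-2 + 115\right) = 231 \cdot 113 = 26103$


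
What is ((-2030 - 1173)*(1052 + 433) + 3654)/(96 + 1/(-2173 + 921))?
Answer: -5950506852/120191 ≈ -49509.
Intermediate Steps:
((-2030 - 1173)*(1052 + 433) + 3654)/(96 + 1/(-2173 + 921)) = (-3203*1485 + 3654)/(96 + 1/(-1252)) = (-4756455 + 3654)/(96 - 1/1252) = -4752801/120191/1252 = -4752801*1252/120191 = -5950506852/120191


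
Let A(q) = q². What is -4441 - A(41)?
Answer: -6122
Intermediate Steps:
-4441 - A(41) = -4441 - 1*41² = -4441 - 1*1681 = -4441 - 1681 = -6122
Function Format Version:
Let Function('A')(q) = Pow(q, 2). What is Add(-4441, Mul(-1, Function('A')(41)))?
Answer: -6122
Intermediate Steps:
Add(-4441, Mul(-1, Function('A')(41))) = Add(-4441, Mul(-1, Pow(41, 2))) = Add(-4441, Mul(-1, 1681)) = Add(-4441, -1681) = -6122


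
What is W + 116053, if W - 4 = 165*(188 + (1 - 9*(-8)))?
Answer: 159122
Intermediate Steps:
W = 43069 (W = 4 + 165*(188 + (1 - 9*(-8))) = 4 + 165*(188 + (1 + 72)) = 4 + 165*(188 + 73) = 4 + 165*261 = 4 + 43065 = 43069)
W + 116053 = 43069 + 116053 = 159122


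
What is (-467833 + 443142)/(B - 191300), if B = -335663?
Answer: 24691/526963 ≈ 0.046855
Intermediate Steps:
(-467833 + 443142)/(B - 191300) = (-467833 + 443142)/(-335663 - 191300) = -24691/(-526963) = -24691*(-1/526963) = 24691/526963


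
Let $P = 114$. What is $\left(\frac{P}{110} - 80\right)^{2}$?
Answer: $\frac{18861649}{3025} \approx 6235.3$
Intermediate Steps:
$\left(\frac{P}{110} - 80\right)^{2} = \left(\frac{114}{110} - 80\right)^{2} = \left(114 \cdot \frac{1}{110} - 80\right)^{2} = \left(\frac{57}{55} - 80\right)^{2} = \left(- \frac{4343}{55}\right)^{2} = \frac{18861649}{3025}$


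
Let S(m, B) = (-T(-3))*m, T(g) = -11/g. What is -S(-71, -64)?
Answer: -781/3 ≈ -260.33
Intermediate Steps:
S(m, B) = -11*m/3 (S(m, B) = (-(-11)/(-3))*m = (-(-11)*(-1)/3)*m = (-1*11/3)*m = -11*m/3)
-S(-71, -64) = -(-11)*(-71)/3 = -1*781/3 = -781/3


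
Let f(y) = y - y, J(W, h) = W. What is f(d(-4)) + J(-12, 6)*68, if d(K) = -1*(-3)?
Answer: -816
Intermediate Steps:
d(K) = 3
f(y) = 0
f(d(-4)) + J(-12, 6)*68 = 0 - 12*68 = 0 - 816 = -816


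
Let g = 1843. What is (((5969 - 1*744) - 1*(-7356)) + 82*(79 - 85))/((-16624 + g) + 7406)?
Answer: -12089/7375 ≈ -1.6392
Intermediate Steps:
(((5969 - 1*744) - 1*(-7356)) + 82*(79 - 85))/((-16624 + g) + 7406) = (((5969 - 1*744) - 1*(-7356)) + 82*(79 - 85))/((-16624 + 1843) + 7406) = (((5969 - 744) + 7356) + 82*(-6))/(-14781 + 7406) = ((5225 + 7356) - 492)/(-7375) = (12581 - 492)*(-1/7375) = 12089*(-1/7375) = -12089/7375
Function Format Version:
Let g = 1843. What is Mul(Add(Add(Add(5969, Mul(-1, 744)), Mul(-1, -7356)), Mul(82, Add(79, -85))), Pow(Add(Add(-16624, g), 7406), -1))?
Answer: Rational(-12089, 7375) ≈ -1.6392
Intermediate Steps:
Mul(Add(Add(Add(5969, Mul(-1, 744)), Mul(-1, -7356)), Mul(82, Add(79, -85))), Pow(Add(Add(-16624, g), 7406), -1)) = Mul(Add(Add(Add(5969, Mul(-1, 744)), Mul(-1, -7356)), Mul(82, Add(79, -85))), Pow(Add(Add(-16624, 1843), 7406), -1)) = Mul(Add(Add(Add(5969, -744), 7356), Mul(82, -6)), Pow(Add(-14781, 7406), -1)) = Mul(Add(Add(5225, 7356), -492), Pow(-7375, -1)) = Mul(Add(12581, -492), Rational(-1, 7375)) = Mul(12089, Rational(-1, 7375)) = Rational(-12089, 7375)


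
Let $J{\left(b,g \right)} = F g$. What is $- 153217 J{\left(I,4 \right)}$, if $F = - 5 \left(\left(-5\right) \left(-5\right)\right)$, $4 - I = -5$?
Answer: $76608500$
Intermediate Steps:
$I = 9$ ($I = 4 - -5 = 4 + 5 = 9$)
$F = -125$ ($F = \left(-5\right) 25 = -125$)
$J{\left(b,g \right)} = - 125 g$
$- 153217 J{\left(I,4 \right)} = - 153217 \left(\left(-125\right) 4\right) = \left(-153217\right) \left(-500\right) = 76608500$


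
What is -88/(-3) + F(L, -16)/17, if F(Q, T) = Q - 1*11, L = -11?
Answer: 1430/51 ≈ 28.039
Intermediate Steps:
F(Q, T) = -11 + Q (F(Q, T) = Q - 11 = -11 + Q)
-88/(-3) + F(L, -16)/17 = -88/(-3) + (-11 - 11)/17 = -88*(-1/3) - 22*1/17 = 88/3 - 22/17 = 1430/51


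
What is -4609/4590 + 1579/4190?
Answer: -120641/192321 ≈ -0.62729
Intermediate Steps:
-4609/4590 + 1579/4190 = -120641/192321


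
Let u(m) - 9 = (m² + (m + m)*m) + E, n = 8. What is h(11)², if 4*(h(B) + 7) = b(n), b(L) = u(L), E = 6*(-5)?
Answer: 20449/16 ≈ 1278.1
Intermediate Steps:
E = -30
u(m) = -21 + 3*m² (u(m) = 9 + ((m² + (m + m)*m) - 30) = 9 + ((m² + (2*m)*m) - 30) = 9 + ((m² + 2*m²) - 30) = 9 + (3*m² - 30) = 9 + (-30 + 3*m²) = -21 + 3*m²)
b(L) = -21 + 3*L²
h(B) = 143/4 (h(B) = -7 + (-21 + 3*8²)/4 = -7 + (-21 + 3*64)/4 = -7 + (-21 + 192)/4 = -7 + (¼)*171 = -7 + 171/4 = 143/4)
h(11)² = (143/4)² = 20449/16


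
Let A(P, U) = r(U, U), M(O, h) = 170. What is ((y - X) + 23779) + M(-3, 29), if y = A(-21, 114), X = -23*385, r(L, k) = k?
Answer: 32918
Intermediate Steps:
A(P, U) = U
X = -8855
y = 114
((y - X) + 23779) + M(-3, 29) = ((114 - 1*(-8855)) + 23779) + 170 = ((114 + 8855) + 23779) + 170 = (8969 + 23779) + 170 = 32748 + 170 = 32918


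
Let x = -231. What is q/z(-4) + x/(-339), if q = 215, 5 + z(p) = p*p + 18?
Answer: 26528/3277 ≈ 8.0952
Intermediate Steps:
z(p) = 13 + p² (z(p) = -5 + (p*p + 18) = -5 + (p² + 18) = -5 + (18 + p²) = 13 + p²)
q/z(-4) + x/(-339) = 215/(13 + (-4)²) - 231/(-339) = 215/(13 + 16) - 231*(-1/339) = 215/29 + 77/113 = 26528/3277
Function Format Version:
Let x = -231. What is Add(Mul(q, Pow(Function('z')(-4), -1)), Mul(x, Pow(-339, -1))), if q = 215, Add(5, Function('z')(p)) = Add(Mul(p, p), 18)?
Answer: Rational(26528, 3277) ≈ 8.0952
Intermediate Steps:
Function('z')(p) = Add(13, Pow(p, 2)) (Function('z')(p) = Add(-5, Add(Mul(p, p), 18)) = Add(-5, Add(Pow(p, 2), 18)) = Add(-5, Add(18, Pow(p, 2))) = Add(13, Pow(p, 2)))
Add(Mul(q, Pow(Function('z')(-4), -1)), Mul(x, Pow(-339, -1))) = Add(Mul(215, Pow(Add(13, Pow(-4, 2)), -1)), Mul(-231, Pow(-339, -1))) = Add(Mul(215, Pow(Add(13, 16), -1)), Mul(-231, Rational(-1, 339))) = Add(Mul(215, Pow(29, -1)), Rational(77, 113)) = Add(Mul(215, Rational(1, 29)), Rational(77, 113)) = Add(Rational(215, 29), Rational(77, 113)) = Rational(26528, 3277)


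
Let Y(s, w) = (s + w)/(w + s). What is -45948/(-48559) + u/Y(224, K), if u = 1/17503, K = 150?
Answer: 114896629/121418311 ≈ 0.94629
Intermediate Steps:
u = 1/17503 ≈ 5.7133e-5
Y(s, w) = 1 (Y(s, w) = (s + w)/(s + w) = 1)
-45948/(-48559) + u/Y(224, K) = -45948/(-48559) + (1/17503)/1 = -45948*(-1/48559) + (1/17503)*1 = 6564/6937 + 1/17503 = 114896629/121418311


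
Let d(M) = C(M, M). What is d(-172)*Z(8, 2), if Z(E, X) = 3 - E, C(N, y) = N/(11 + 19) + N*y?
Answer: -443674/3 ≈ -1.4789e+5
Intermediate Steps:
C(N, y) = N/30 + N*y
d(M) = M*(1/30 + M)
d(-172)*Z(8, 2) = (-172*(1/30 - 172))*(3 - 1*8) = (-172*(-5159/30))*(3 - 8) = (443674/15)*(-5) = -443674/3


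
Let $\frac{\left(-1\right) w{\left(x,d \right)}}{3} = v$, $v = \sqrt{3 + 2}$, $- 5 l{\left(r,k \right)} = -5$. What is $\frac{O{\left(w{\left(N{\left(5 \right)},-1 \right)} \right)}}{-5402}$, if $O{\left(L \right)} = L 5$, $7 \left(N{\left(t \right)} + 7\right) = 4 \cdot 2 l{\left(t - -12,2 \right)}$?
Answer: $\frac{15 \sqrt{5}}{5402} \approx 0.006209$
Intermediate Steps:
$l{\left(r,k \right)} = 1$ ($l{\left(r,k \right)} = \left(- \frac{1}{5}\right) \left(-5\right) = 1$)
$v = \sqrt{5} \approx 2.2361$
$N{\left(t \right)} = - \frac{41}{7}$ ($N{\left(t \right)} = -7 + \frac{4 \cdot 2 \cdot 1}{7} = -7 + \frac{8 \cdot 1}{7} = -7 + \frac{1}{7} \cdot 8 = -7 + \frac{8}{7} = - \frac{41}{7}$)
$w{\left(x,d \right)} = - 3 \sqrt{5}$
$O{\left(L \right)} = 5 L$
$\frac{O{\left(w{\left(N{\left(5 \right)},-1 \right)} \right)}}{-5402} = \frac{5 \left(- 3 \sqrt{5}\right)}{-5402} = - 15 \sqrt{5} \left(- \frac{1}{5402}\right) = \frac{15 \sqrt{5}}{5402}$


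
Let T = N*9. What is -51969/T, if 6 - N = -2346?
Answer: -17323/7056 ≈ -2.4551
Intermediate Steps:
N = 2352 (N = 6 - 1*(-2346) = 6 + 2346 = 2352)
T = 21168 (T = 2352*9 = 21168)
-51969/T = -51969/21168 = -51969*1/21168 = -17323/7056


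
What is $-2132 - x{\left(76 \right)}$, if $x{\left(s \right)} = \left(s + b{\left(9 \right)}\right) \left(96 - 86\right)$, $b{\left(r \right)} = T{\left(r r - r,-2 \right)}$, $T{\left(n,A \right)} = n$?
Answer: $-3612$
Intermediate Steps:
$b{\left(r \right)} = r^{2} - r$ ($b{\left(r \right)} = r r - r = r^{2} - r$)
$x{\left(s \right)} = 720 + 10 s$ ($x{\left(s \right)} = \left(s + 9 \left(-1 + 9\right)\right) \left(96 - 86\right) = \left(s + 9 \cdot 8\right) 10 = \left(s + 72\right) 10 = \left(72 + s\right) 10 = 720 + 10 s$)
$-2132 - x{\left(76 \right)} = -2132 - \left(720 + 10 \cdot 76\right) = -2132 - \left(720 + 760\right) = -2132 - 1480 = -3612$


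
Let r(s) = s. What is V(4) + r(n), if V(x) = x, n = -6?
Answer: -2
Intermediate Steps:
V(4) + r(n) = 4 - 6 = -2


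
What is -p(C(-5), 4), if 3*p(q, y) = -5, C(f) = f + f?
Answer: 5/3 ≈ 1.6667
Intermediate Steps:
C(f) = 2*f
p(q, y) = -5/3 (p(q, y) = (⅓)*(-5) = -5/3)
-p(C(-5), 4) = -1*(-5/3) = 5/3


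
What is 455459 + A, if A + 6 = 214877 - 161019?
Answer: 509311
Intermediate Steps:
A = 53852 (A = -6 + (214877 - 161019) = -6 + 53858 = 53852)
455459 + A = 455459 + 53852 = 509311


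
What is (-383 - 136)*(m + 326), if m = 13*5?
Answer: -202929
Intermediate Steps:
m = 65
(-383 - 136)*(m + 326) = (-383 - 136)*(65 + 326) = -519*391 = -202929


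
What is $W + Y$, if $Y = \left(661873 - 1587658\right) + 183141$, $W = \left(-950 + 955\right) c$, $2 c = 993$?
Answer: $- \frac{1480323}{2} \approx -7.4016 \cdot 10^{5}$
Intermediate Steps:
$c = \frac{993}{2}$ ($c = \frac{1}{2} \cdot 993 = \frac{993}{2} \approx 496.5$)
$W = \frac{4965}{2}$ ($W = \left(-950 + 955\right) \frac{993}{2} = 5 \cdot \frac{993}{2} = \frac{4965}{2} \approx 2482.5$)
$Y = -742644$ ($Y = -925785 + 183141 = -742644$)
$W + Y = \frac{4965}{2} - 742644 = - \frac{1480323}{2}$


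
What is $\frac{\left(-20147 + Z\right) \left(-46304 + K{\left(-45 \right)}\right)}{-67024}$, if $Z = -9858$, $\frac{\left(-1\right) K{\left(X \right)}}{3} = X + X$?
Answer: $- \frac{690625085}{33512} \approx -20608.0$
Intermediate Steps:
$K{\left(X \right)} = - 6 X$ ($K{\left(X \right)} = - 3 \left(X + X\right) = - 3 \cdot 2 X = - 6 X$)
$\frac{\left(-20147 + Z\right) \left(-46304 + K{\left(-45 \right)}\right)}{-67024} = \frac{\left(-20147 - 9858\right) \left(-46304 - -270\right)}{-67024} = - 30005 \left(-46304 + 270\right) \left(- \frac{1}{67024}\right) = \left(-30005\right) \left(-46034\right) \left(- \frac{1}{67024}\right) = 1381250170 \left(- \frac{1}{67024}\right) = - \frac{690625085}{33512}$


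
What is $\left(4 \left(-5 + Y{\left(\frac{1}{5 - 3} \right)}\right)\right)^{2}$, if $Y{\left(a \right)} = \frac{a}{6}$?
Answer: $\frac{3481}{9} \approx 386.78$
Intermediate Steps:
$Y{\left(a \right)} = \frac{a}{6}$ ($Y{\left(a \right)} = a \frac{1}{6} = \frac{a}{6}$)
$\left(4 \left(-5 + Y{\left(\frac{1}{5 - 3} \right)}\right)\right)^{2} = \left(4 \left(-5 + \frac{1}{6 \left(5 - 3\right)}\right)\right)^{2} = \left(4 \left(-5 + \frac{1}{6 \cdot 2}\right)\right)^{2} = \left(4 \left(-5 + \frac{1}{6} \cdot \frac{1}{2}\right)\right)^{2} = \left(4 \left(-5 + \frac{1}{12}\right)\right)^{2} = \left(4 \left(- \frac{59}{12}\right)\right)^{2} = \left(- \frac{59}{3}\right)^{2} = \frac{3481}{9}$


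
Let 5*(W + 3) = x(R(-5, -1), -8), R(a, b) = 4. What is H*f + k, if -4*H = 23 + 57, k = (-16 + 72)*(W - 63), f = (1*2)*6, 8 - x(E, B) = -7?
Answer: -3768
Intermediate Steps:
x(E, B) = 15 (x(E, B) = 8 - 1*(-7) = 8 + 7 = 15)
W = 0 (W = -3 + (⅕)*15 = -3 + 3 = 0)
f = 12 (f = 2*6 = 12)
k = -3528 (k = (-16 + 72)*(0 - 63) = 56*(-63) = -3528)
H = -20 (H = -(23 + 57)/4 = -¼*80 = -20)
H*f + k = -20*12 - 3528 = -240 - 3528 = -3768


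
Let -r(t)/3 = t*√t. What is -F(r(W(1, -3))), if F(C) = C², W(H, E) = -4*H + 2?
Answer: 72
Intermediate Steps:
W(H, E) = 2 - 4*H
r(t) = -3*t^(3/2) (r(t) = -3*t*√t = -3*t^(3/2))
-F(r(W(1, -3))) = -(-3*(2 - 4*1)^(3/2))² = -(-3*(2 - 4)^(3/2))² = -(-(-6)*I*√2)² = -(6*I*√2)² = -1*(-72) = 72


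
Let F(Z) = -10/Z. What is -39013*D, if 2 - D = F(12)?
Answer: -663221/6 ≈ -1.1054e+5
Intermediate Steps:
D = 17/6 (D = 2 - (-10)/12 = 2 - 1*(-⅚) = 2 + ⅚ = 17/6 ≈ 2.8333)
-39013*D = -39013*17/6 = -663221/6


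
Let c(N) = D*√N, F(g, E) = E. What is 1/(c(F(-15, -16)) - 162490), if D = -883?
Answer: -81245/13207737562 + 883*I/6603868781 ≈ -6.1513e-6 + 1.3371e-7*I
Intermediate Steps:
c(N) = -883*√N
1/(c(F(-15, -16)) - 162490) = 1/(-3532*I - 162490) = 1/(-162490 - 3532*I) = (-162490 + 3532*I)/26415475124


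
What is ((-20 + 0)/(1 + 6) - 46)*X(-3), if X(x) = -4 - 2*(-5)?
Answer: -2052/7 ≈ -293.14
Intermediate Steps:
X(x) = 6 (X(x) = -4 + 10 = 6)
((-20 + 0)/(1 + 6) - 46)*X(-3) = ((-20 + 0)/(1 + 6) - 46)*6 = (-20/7 - 46)*6 = -342/7*6 = -2052/7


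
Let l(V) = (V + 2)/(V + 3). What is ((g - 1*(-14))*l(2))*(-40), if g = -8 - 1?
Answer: -160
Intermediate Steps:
l(V) = (2 + V)/(3 + V)
g = -9
((g - 1*(-14))*l(2))*(-40) = ((-9 - 1*(-14))*((2 + 2)/(3 + 2)))*(-40) = ((-9 + 14)*(4/5))*(-40) = (5*((1/5)*4))*(-40) = (5*(4/5))*(-40) = 4*(-40) = -160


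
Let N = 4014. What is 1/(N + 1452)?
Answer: 1/5466 ≈ 0.00018295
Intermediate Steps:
1/(N + 1452) = 1/(4014 + 1452) = 1/5466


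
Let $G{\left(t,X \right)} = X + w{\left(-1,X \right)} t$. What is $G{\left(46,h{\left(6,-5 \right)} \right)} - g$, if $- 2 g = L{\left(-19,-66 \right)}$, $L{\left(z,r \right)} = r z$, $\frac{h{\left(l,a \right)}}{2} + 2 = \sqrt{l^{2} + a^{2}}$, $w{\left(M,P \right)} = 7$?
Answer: $945 + 2 \sqrt{61} \approx 960.62$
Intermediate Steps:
$h{\left(l,a \right)} = -4 + 2 \sqrt{a^{2} + l^{2}}$ ($h{\left(l,a \right)} = -4 + 2 \sqrt{l^{2} + a^{2}} = -4 + 2 \sqrt{a^{2} + l^{2}}$)
$g = -627$ ($g = - \frac{\left(-66\right) \left(-19\right)}{2} = \left(- \frac{1}{2}\right) 1254 = -627$)
$G{\left(t,X \right)} = X + 7 t$
$G{\left(46,h{\left(6,-5 \right)} \right)} - g = \left(\left(-4 + 2 \sqrt{\left(-5\right)^{2} + 6^{2}}\right) + 7 \cdot 46\right) - -627 = \left(\left(-4 + 2 \sqrt{25 + 36}\right) + 322\right) + 627 = \left(\left(-4 + 2 \sqrt{61}\right) + 322\right) + 627 = \left(318 + 2 \sqrt{61}\right) + 627 = 945 + 2 \sqrt{61}$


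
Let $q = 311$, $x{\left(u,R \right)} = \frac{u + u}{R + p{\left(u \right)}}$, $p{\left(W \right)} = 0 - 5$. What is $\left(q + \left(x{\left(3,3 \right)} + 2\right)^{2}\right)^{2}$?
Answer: $97344$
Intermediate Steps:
$p{\left(W \right)} = -5$
$x{\left(u,R \right)} = \frac{2 u}{-5 + R}$ ($x{\left(u,R \right)} = \frac{u + u}{R - 5} = \frac{2 u}{-5 + R}$)
$\left(q + \left(x{\left(3,3 \right)} + 2\right)^{2}\right)^{2} = \left(311 + \left(2 \cdot 3 \frac{1}{-5 + 3} + 2\right)^{2}\right)^{2} = \left(311 + \left(2 \cdot 3 \frac{1}{-2} + 2\right)^{2}\right)^{2} = \left(311 + \left(2 \cdot 3 \left(- \frac{1}{2}\right) + 2\right)^{2}\right)^{2} = \left(311 + \left(-3 + 2\right)^{2}\right)^{2} = \left(311 + \left(-1\right)^{2}\right)^{2} = \left(311 + 1\right)^{2} = 312^{2} = 97344$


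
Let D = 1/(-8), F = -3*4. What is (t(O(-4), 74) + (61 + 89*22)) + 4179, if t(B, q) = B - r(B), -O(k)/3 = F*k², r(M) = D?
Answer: 54193/8 ≈ 6774.1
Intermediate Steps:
F = -12
D = -⅛ ≈ -0.12500
r(M) = -⅛
O(k) = 36*k² (O(k) = -(-36)*k² = 36*k²)
t(B, q) = ⅛ + B (t(B, q) = B - 1*(-⅛) = B + ⅛ = ⅛ + B)
(t(O(-4), 74) + (61 + 89*22)) + 4179 = ((⅛ + 36*(-4)²) + (61 + 89*22)) + 4179 = ((⅛ + 36*16) + (61 + 1958)) + 4179 = ((⅛ + 576) + 2019) + 4179 = (4609/8 + 2019) + 4179 = 20761/8 + 4179 = 54193/8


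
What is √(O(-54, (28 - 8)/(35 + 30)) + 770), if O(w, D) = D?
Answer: √130182/13 ≈ 27.754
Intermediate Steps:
√(O(-54, (28 - 8)/(35 + 30)) + 770) = √((28 - 8)/(35 + 30) + 770) = √(20/65 + 770) = √(20*(1/65) + 770) = √(4/13 + 770) = √(10014/13) = √130182/13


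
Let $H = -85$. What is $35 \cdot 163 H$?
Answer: $-484925$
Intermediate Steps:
$35 \cdot 163 H = 35 \cdot 163 \left(-85\right) = 5705 \left(-85\right) = -484925$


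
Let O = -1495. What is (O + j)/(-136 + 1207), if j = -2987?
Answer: -498/119 ≈ -4.1849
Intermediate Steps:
(O + j)/(-136 + 1207) = (-1495 - 2987)/(-136 + 1207) = -4482/1071 = -4482*1/1071 = -498/119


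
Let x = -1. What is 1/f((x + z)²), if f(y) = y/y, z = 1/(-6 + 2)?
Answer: 1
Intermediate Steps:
z = -¼ (z = 1/(-4) = -¼ ≈ -0.25000)
f(y) = 1
1/f((x + z)²) = 1/1 = 1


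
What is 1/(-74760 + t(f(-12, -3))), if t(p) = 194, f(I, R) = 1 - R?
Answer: -1/74566 ≈ -1.3411e-5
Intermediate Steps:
1/(-74760 + t(f(-12, -3))) = 1/(-74760 + 194) = 1/(-74566) = -1/74566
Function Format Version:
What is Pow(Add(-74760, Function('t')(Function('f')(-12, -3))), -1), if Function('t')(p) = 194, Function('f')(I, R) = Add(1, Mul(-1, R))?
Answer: Rational(-1, 74566) ≈ -1.3411e-5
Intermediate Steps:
Pow(Add(-74760, Function('t')(Function('f')(-12, -3))), -1) = Pow(Add(-74760, 194), -1) = Pow(-74566, -1) = Rational(-1, 74566)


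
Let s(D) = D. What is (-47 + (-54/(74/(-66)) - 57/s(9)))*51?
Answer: -9758/37 ≈ -263.73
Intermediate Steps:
(-47 + (-54/(74/(-66)) - 57/s(9)))*51 = (-47 + (-54/(74/(-66)) - 57/9))*51 = (-47 + (-54/(74*(-1/66)) - 57*⅑))*51 = (-47 + (-54/(-37/33) - 19/3))*51 = (-47 + (-54*(-33/37) - 19/3))*51 = (-47 + (1782/37 - 19/3))*51 = (-47 + 4643/111)*51 = -574/111*51 = -9758/37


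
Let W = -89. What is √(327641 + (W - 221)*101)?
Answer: √296331 ≈ 544.36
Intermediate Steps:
√(327641 + (W - 221)*101) = √(327641 + (-89 - 221)*101) = √(327641 - 310*101) = √(327641 - 31310) = √296331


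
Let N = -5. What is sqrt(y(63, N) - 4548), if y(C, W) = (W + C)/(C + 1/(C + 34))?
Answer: 5*I*sqrt(106164485)/764 ≈ 67.432*I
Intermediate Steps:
y(C, W) = (C + W)/(C + 1/(34 + C))
sqrt(y(63, N) - 4548) = sqrt((63**2 + 34*63 + 34*(-5) + 63*(-5))/(1 + 63**2 + 34*63) - 4548) = sqrt((3969 + 2142 - 170 - 315)/(1 + 3969 + 2142) - 4548) = sqrt(5626/6112 - 4548) = sqrt((1/6112)*5626 - 4548) = sqrt(2813/3056 - 4548) = sqrt(-13895875/3056) = 5*I*sqrt(106164485)/764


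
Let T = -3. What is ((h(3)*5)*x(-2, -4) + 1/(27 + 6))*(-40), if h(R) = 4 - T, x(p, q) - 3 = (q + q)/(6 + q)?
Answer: 46160/33 ≈ 1398.8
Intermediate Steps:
x(p, q) = 3 + 2*q/(6 + q) (x(p, q) = 3 + (q + q)/(6 + q) = 3 + (2*q)/(6 + q) = 3 + 2*q/(6 + q))
h(R) = 7 (h(R) = 4 - 1*(-3) = 4 + 3 = 7)
((h(3)*5)*x(-2, -4) + 1/(27 + 6))*(-40) = ((7*5)*((18 + 5*(-4))/(6 - 4)) + 1/(27 + 6))*(-40) = (35*((18 - 20)/2) + 1/33)*(-40) = (35*((½)*(-2)) + 1/33)*(-40) = (35*(-1) + 1/33)*(-40) = (-35 + 1/33)*(-40) = -1154/33*(-40) = 46160/33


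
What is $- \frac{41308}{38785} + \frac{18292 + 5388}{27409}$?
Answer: $- \frac{213782172}{1063058065} \approx -0.2011$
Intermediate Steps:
$- \frac{41308}{38785} + \frac{18292 + 5388}{27409} = \left(-41308\right) \frac{1}{38785} + 23680 \cdot \frac{1}{27409} = - \frac{41308}{38785} + \frac{23680}{27409} = - \frac{213782172}{1063058065}$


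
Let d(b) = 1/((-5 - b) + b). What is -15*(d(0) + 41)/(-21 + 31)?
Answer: -306/5 ≈ -61.200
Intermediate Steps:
d(b) = -⅕ (d(b) = 1/(-5) = -⅕)
-15*(d(0) + 41)/(-21 + 31) = -15*(-⅕ + 41)/(-21 + 31) = -612/10 = -15*102/25 = -306/5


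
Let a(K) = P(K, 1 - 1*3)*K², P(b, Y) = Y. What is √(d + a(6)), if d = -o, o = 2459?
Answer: I*√2531 ≈ 50.309*I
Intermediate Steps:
d = -2459 (d = -1*2459 = -2459)
a(K) = -2*K² (a(K) = (1 - 1*3)*K² = (1 - 3)*K² = -2*K²)
√(d + a(6)) = √(-2459 - 2*6²) = √(-2459 - 2*36) = √(-2459 - 72) = √(-2531) = I*√2531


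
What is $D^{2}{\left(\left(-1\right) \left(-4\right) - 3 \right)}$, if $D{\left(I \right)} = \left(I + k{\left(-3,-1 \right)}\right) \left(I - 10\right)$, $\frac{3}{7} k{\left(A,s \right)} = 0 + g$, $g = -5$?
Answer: $9216$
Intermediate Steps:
$k{\left(A,s \right)} = - \frac{35}{3}$ ($k{\left(A,s \right)} = \frac{7 \left(0 - 5\right)}{3} = \frac{7}{3} \left(-5\right) = - \frac{35}{3}$)
$D{\left(I \right)} = \left(-10 + I\right) \left(- \frac{35}{3} + I\right)$ ($D{\left(I \right)} = \left(I - \frac{35}{3}\right) \left(I - 10\right) = \left(- \frac{35}{3} + I\right) \left(-10 + I\right) = \left(-10 + I\right) \left(- \frac{35}{3} + I\right)$)
$D^{2}{\left(\left(-1\right) \left(-4\right) - 3 \right)} = \left(\frac{350}{3} + \left(\left(-1\right) \left(-4\right) - 3\right)^{2} - \frac{65 \left(\left(-1\right) \left(-4\right) - 3\right)}{3}\right)^{2} = \left(\frac{350}{3} + \left(4 - 3\right)^{2} - \frac{65 \left(4 - 3\right)}{3}\right)^{2} = \left(\frac{350}{3} + 1^{2} - \frac{65}{3}\right)^{2} = \left(\frac{350}{3} + 1 - \frac{65}{3}\right)^{2} = 96^{2} = 9216$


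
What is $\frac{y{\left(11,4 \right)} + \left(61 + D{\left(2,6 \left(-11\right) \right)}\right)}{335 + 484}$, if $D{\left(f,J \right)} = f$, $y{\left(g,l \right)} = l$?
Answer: $\frac{67}{819} \approx 0.081807$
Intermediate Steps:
$\frac{y{\left(11,4 \right)} + \left(61 + D{\left(2,6 \left(-11\right) \right)}\right)}{335 + 484} = \frac{4 + \left(61 + 2\right)}{335 + 484} = \frac{4 + 63}{819} = 67 \cdot \frac{1}{819} = \frac{67}{819}$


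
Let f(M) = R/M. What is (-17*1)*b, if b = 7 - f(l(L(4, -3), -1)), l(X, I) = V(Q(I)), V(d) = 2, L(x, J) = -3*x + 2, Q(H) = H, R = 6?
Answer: -68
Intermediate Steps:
L(x, J) = 2 - 3*x
l(X, I) = 2
f(M) = 6/M
b = 4 (b = 7 - 6/2 = 7 - 1*3 = 7 - 3 = 4)
(-17*1)*b = -17*1*4 = -17*4 = -68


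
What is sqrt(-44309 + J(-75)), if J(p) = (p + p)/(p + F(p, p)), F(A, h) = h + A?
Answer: 5*I*sqrt(15951)/3 ≈ 210.5*I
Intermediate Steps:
F(A, h) = A + h
J(p) = 2/3 (J(p) = (p + p)/(p + (p + p)) = (2*p)/(p + 2*p) = (2*p)/((3*p)) = (2*p)*(1/(3*p)) = 2/3)
sqrt(-44309 + J(-75)) = sqrt(-44309 + 2/3) = sqrt(-132925/3) = 5*I*sqrt(15951)/3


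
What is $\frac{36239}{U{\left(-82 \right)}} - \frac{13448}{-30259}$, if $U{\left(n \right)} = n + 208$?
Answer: $\frac{156892907}{544662} \approx 288.06$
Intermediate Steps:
$U{\left(n \right)} = 208 + n$
$\frac{36239}{U{\left(-82 \right)}} - \frac{13448}{-30259} = \frac{36239}{208 - 82} - \frac{13448}{-30259} = \frac{36239}{126} - - \frac{13448}{30259} = 36239 \cdot \frac{1}{126} + \frac{13448}{30259} = \frac{5177}{18} + \frac{13448}{30259} = \frac{156892907}{544662}$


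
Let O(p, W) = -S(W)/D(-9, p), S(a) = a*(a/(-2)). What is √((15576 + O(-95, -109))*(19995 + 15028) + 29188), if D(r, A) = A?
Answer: √19615201869630/190 ≈ 23310.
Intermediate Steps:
S(a) = -a²/2 (S(a) = a*(a*(-½)) = a*(-a/2) = -a²/2)
O(p, W) = W²/(2*p) (O(p, W) = -(-W²/2)/p = -(-1)*W²/(2*p) = W²/(2*p))
√((15576 + O(-95, -109))*(19995 + 15028) + 29188) = √((15576 + (½)*(-109)²/(-95))*(19995 + 15028) + 29188) = √((15576 + (½)*11881*(-1/95))*35023 + 29188) = √((15576 - 11881/190)*35023 + 29188) = √((2947559/190)*35023 + 29188) = √(103232358857/190 + 29188) = √(103237904577/190) = √19615201869630/190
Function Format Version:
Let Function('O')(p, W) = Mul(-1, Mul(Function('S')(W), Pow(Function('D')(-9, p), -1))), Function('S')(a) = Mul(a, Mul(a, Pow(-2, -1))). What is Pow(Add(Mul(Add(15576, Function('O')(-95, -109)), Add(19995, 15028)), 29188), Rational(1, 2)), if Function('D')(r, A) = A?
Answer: Mul(Rational(1, 190), Pow(19615201869630, Rational(1, 2))) ≈ 23310.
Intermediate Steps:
Function('S')(a) = Mul(Rational(-1, 2), Pow(a, 2)) (Function('S')(a) = Mul(a, Mul(a, Rational(-1, 2))) = Mul(a, Mul(Rational(-1, 2), a)) = Mul(Rational(-1, 2), Pow(a, 2)))
Function('O')(p, W) = Mul(Rational(1, 2), Pow(W, 2), Pow(p, -1)) (Function('O')(p, W) = Mul(-1, Mul(Mul(Rational(-1, 2), Pow(W, 2)), Pow(p, -1))) = Mul(-1, Mul(Rational(-1, 2), Pow(W, 2), Pow(p, -1))) = Mul(Rational(1, 2), Pow(W, 2), Pow(p, -1)))
Pow(Add(Mul(Add(15576, Function('O')(-95, -109)), Add(19995, 15028)), 29188), Rational(1, 2)) = Pow(Add(Mul(Add(15576, Mul(Rational(1, 2), Pow(-109, 2), Pow(-95, -1))), Add(19995, 15028)), 29188), Rational(1, 2)) = Pow(Add(Mul(Add(15576, Mul(Rational(1, 2), 11881, Rational(-1, 95))), 35023), 29188), Rational(1, 2)) = Pow(Add(Mul(Add(15576, Rational(-11881, 190)), 35023), 29188), Rational(1, 2)) = Pow(Add(Mul(Rational(2947559, 190), 35023), 29188), Rational(1, 2)) = Pow(Add(Rational(103232358857, 190), 29188), Rational(1, 2)) = Pow(Rational(103237904577, 190), Rational(1, 2)) = Mul(Rational(1, 190), Pow(19615201869630, Rational(1, 2)))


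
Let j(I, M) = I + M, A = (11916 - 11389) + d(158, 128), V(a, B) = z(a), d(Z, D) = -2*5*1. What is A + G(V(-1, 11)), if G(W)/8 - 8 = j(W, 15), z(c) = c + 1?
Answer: 701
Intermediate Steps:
d(Z, D) = -10 (d(Z, D) = -10*1 = -10)
z(c) = 1 + c
V(a, B) = 1 + a
A = 517 (A = (11916 - 11389) - 10 = 527 - 10 = 517)
G(W) = 184 + 8*W (G(W) = 64 + 8*(W + 15) = 64 + 8*(15 + W) = 64 + (120 + 8*W) = 184 + 8*W)
A + G(V(-1, 11)) = 517 + (184 + 8*(1 - 1)) = 517 + (184 + 8*0) = 517 + (184 + 0) = 517 + 184 = 701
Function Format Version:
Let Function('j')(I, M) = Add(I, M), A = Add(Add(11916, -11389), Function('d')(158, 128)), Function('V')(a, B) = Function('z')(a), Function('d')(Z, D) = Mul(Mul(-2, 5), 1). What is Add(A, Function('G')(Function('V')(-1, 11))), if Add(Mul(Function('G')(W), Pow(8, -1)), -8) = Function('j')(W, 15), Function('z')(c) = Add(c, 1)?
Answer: 701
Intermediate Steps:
Function('d')(Z, D) = -10 (Function('d')(Z, D) = Mul(-10, 1) = -10)
Function('z')(c) = Add(1, c)
Function('V')(a, B) = Add(1, a)
A = 517 (A = Add(Add(11916, -11389), -10) = Add(527, -10) = 517)
Function('G')(W) = Add(184, Mul(8, W)) (Function('G')(W) = Add(64, Mul(8, Add(W, 15))) = Add(64, Mul(8, Add(15, W))) = Add(64, Add(120, Mul(8, W))) = Add(184, Mul(8, W)))
Add(A, Function('G')(Function('V')(-1, 11))) = Add(517, Add(184, Mul(8, Add(1, -1)))) = Add(517, Add(184, Mul(8, 0))) = Add(517, Add(184, 0)) = Add(517, 184) = 701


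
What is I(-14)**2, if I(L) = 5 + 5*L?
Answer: 4225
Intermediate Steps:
I(-14)**2 = (5 + 5*(-14))**2 = (5 - 70)**2 = (-65)**2 = 4225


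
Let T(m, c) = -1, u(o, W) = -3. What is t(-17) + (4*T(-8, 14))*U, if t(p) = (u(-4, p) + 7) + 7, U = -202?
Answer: 819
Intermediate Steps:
t(p) = 11 (t(p) = (-3 + 7) + 7 = 4 + 7 = 11)
t(-17) + (4*T(-8, 14))*U = 11 + (4*(-1))*(-202) = 11 - 4*(-202) = 11 + 808 = 819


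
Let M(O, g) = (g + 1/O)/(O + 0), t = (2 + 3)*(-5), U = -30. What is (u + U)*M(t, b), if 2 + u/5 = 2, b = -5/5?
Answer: -156/125 ≈ -1.2480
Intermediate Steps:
b = -1 (b = -5*⅕ = -1)
u = 0 (u = -10 + 5*2 = -10 + 10 = 0)
t = -25 (t = 5*(-5) = -25)
M(O, g) = (g + 1/O)/O
(u + U)*M(t, b) = (0 - 30)*((1 - 25*(-1))/(-25)²) = -6*(1 + 25)/125 = -6*26/125 = -30*26/625 = -156/125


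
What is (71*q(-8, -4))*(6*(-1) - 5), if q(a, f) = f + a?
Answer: 9372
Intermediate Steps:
q(a, f) = a + f
(71*q(-8, -4))*(6*(-1) - 5) = (71*(-8 - 4))*(6*(-1) - 5) = (71*(-12))*(-6 - 5) = -852*(-11) = 9372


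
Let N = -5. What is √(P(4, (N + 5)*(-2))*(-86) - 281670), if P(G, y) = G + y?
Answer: 37*I*√206 ≈ 531.05*I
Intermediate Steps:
√(P(4, (N + 5)*(-2))*(-86) - 281670) = √((4 + (-5 + 5)*(-2))*(-86) - 281670) = √((4 + 0*(-2))*(-86) - 281670) = √((4 + 0)*(-86) - 281670) = √(4*(-86) - 281670) = √(-344 - 281670) = √(-282014) = 37*I*√206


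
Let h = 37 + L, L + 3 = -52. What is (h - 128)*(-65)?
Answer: 9490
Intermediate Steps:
L = -55 (L = -3 - 52 = -55)
h = -18 (h = 37 - 55 = -18)
(h - 128)*(-65) = (-18 - 128)*(-65) = -146*(-65) = 9490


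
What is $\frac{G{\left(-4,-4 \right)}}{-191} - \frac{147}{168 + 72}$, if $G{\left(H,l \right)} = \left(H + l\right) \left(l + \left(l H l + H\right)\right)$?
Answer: $- \frac{55439}{15280} \approx -3.6282$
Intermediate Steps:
$G{\left(H,l \right)} = \left(H + l\right) \left(H + l + H l^{2}\right)$ ($G{\left(H,l \right)} = \left(H + l\right) \left(l + \left(H l l + H\right)\right) = \left(H + l\right) \left(l + \left(H l^{2} + H\right)\right) = \left(H + l\right) \left(l + \left(H + H l^{2}\right)\right) = \left(H + l\right) \left(H + l + H l^{2}\right)$)
$\frac{G{\left(-4,-4 \right)}}{-191} - \frac{147}{168 + 72} = \frac{\left(-4\right)^{2} + \left(-4\right)^{2} - 4 \left(-4\right)^{3} + \left(-4\right)^{2} \left(-4\right)^{2} + 2 \left(-4\right) \left(-4\right)}{-191} - \frac{147}{168 + 72} = \left(16 + 16 - -256 + 16 \cdot 16 + 32\right) \left(- \frac{1}{191}\right) - \frac{147}{240} = \left(16 + 16 + 256 + 256 + 32\right) \left(- \frac{1}{191}\right) - \frac{49}{80} = 576 \left(- \frac{1}{191}\right) - \frac{49}{80} = - \frac{576}{191} - \frac{49}{80} = - \frac{55439}{15280}$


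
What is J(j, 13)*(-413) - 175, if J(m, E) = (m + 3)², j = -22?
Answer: -149268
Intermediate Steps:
J(m, E) = (3 + m)²
J(j, 13)*(-413) - 175 = (3 - 22)²*(-413) - 175 = (-19)²*(-413) - 175 = 361*(-413) - 175 = -149093 - 175 = -149268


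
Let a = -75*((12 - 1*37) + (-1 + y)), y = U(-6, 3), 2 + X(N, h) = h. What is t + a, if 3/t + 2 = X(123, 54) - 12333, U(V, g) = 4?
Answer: 20266947/12283 ≈ 1650.0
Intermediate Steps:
X(N, h) = -2 + h
y = 4
a = 1650 (a = -75*((12 - 1*37) + (-1 + 4)) = -75*((12 - 37) + 3) = -75*(-25 + 3) = -75*(-22) = 1650)
t = -3/12283 (t = 3/(-2 + ((-2 + 54) - 12333)) = 3/(-2 + (52 - 12333)) = 3/(-2 - 12281) = 3/(-12283) = 3*(-1/12283) = -3/12283 ≈ -0.00024424)
t + a = -3/12283 + 1650 = 20266947/12283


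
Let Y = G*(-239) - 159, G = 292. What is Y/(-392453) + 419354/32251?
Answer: 166832596059/12657001703 ≈ 13.181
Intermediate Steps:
Y = -69947 (Y = 292*(-239) - 159 = -69788 - 159 = -69947)
Y/(-392453) + 419354/32251 = -69947/(-392453) + 419354/32251 = -69947*(-1/392453) + 419354*(1/32251) = 69947/392453 + 419354/32251 = 166832596059/12657001703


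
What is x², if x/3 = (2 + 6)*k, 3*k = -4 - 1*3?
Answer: 3136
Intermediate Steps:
k = -7/3 (k = (-4 - 1*3)/3 = (-4 - 3)/3 = (⅓)*(-7) = -7/3 ≈ -2.3333)
x = -56 (x = 3*((2 + 6)*(-7/3)) = 3*(8*(-7/3)) = 3*(-56/3) = -56)
x² = (-56)² = 3136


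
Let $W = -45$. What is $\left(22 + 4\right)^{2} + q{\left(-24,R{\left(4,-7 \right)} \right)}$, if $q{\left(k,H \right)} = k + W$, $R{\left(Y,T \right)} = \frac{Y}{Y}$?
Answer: $607$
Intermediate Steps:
$R{\left(Y,T \right)} = 1$
$q{\left(k,H \right)} = -45 + k$ ($q{\left(k,H \right)} = k - 45 = -45 + k$)
$\left(22 + 4\right)^{2} + q{\left(-24,R{\left(4,-7 \right)} \right)} = \left(22 + 4\right)^{2} - 69 = 26^{2} - 69 = 676 - 69 = 607$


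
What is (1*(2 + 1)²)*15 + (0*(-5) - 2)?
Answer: 133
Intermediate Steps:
(1*(2 + 1)²)*15 + (0*(-5) - 2) = (1*3²)*15 + (0 - 2) = (1*9)*15 - 2 = 9*15 - 2 = 135 - 2 = 133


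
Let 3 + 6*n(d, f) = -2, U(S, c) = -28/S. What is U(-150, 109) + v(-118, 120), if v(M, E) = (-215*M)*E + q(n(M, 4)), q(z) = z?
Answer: 456659903/150 ≈ 3.0444e+6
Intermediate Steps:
n(d, f) = -5/6 (n(d, f) = -1/2 + (1/6)*(-2) = -1/2 - 1/3 = -5/6)
v(M, E) = -5/6 - 215*E*M (v(M, E) = (-215*M)*E - 5/6 = -215*E*M - 5/6 = -5/6 - 215*E*M)
U(-150, 109) + v(-118, 120) = -28/(-150) + (-5/6 - 215*120*(-118)) = -28*(-1/150) + (-5/6 + 3044400) = 14/75 + 18266395/6 = 456659903/150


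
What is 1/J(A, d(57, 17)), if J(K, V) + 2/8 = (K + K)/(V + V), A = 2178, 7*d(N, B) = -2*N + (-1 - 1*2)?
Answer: -52/6789 ≈ -0.0076595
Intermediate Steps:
d(N, B) = -3/7 - 2*N/7 (d(N, B) = (-2*N + (-1 - 1*2))/7 = (-2*N + (-1 - 2))/7 = (-2*N - 3)/7 = (-3 - 2*N)/7 = -3/7 - 2*N/7)
J(K, V) = -1/4 + K/V (J(K, V) = -1/4 + (K + K)/(V + V) = -1/4 + (2*K)/((2*V)) = -1/4 + (2*K)*(1/(2*V)) = -1/4 + K/V)
1/J(A, d(57, 17)) = 1/((2178 - (-3/7 - 2/7*57)/4)/(-3/7 - 2/7*57)) = 1/((2178 - (-3/7 - 114/7)/4)/(-3/7 - 114/7)) = 1/((2178 - 1/4*(-117/7))/(-117/7)) = 1/(-7*(2178 + 117/28)/117) = 1/(-7/117*61101/28) = 1/(-6789/52) = -52/6789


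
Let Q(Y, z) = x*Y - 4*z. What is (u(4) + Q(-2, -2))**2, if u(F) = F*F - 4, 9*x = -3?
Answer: 3844/9 ≈ 427.11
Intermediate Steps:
x = -1/3 (x = (1/9)*(-3) = -1/3 ≈ -0.33333)
Q(Y, z) = -4*z - Y/3 (Q(Y, z) = -Y/3 - 4*z = -4*z - Y/3)
u(F) = -4 + F**2 (u(F) = F**2 - 4 = -4 + F**2)
(u(4) + Q(-2, -2))**2 = ((-4 + 4**2) + (-4*(-2) - 1/3*(-2)))**2 = ((-4 + 16) + (8 + 2/3))**2 = (12 + 26/3)**2 = (62/3)**2 = 3844/9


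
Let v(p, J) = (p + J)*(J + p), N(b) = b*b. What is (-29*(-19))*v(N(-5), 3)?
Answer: 431984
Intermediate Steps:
N(b) = b²
v(p, J) = (J + p)² (v(p, J) = (J + p)*(J + p) = (J + p)²)
(-29*(-19))*v(N(-5), 3) = (-29*(-19))*(3 + (-5)²)² = 551*(3 + 25)² = 551*28² = 551*784 = 431984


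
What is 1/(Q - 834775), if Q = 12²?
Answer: -1/834631 ≈ -1.1981e-6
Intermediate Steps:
Q = 144
1/(Q - 834775) = 1/(144 - 834775) = 1/(-834631) = -1/834631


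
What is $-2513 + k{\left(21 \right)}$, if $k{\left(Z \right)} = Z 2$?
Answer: $-2471$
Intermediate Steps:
$k{\left(Z \right)} = 2 Z$
$-2513 + k{\left(21 \right)} = -2513 + 2 \cdot 21 = -2513 + 42 = -2471$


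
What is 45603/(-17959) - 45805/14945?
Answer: -300829766/53679451 ≈ -5.6042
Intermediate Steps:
45603/(-17959) - 45805/14945 = 45603*(-1/17959) - 45805*1/14945 = -45603/17959 - 9161/2989 = -300829766/53679451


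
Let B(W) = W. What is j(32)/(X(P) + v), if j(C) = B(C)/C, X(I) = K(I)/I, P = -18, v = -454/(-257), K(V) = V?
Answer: 257/711 ≈ 0.36146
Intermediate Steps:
v = 454/257 (v = -454*(-1/257) = 454/257 ≈ 1.7665)
X(I) = 1 (X(I) = I/I = 1)
j(C) = 1 (j(C) = C/C = 1)
j(32)/(X(P) + v) = 1/(1 + 454/257) = 1/(711/257) = 1*(257/711) = 257/711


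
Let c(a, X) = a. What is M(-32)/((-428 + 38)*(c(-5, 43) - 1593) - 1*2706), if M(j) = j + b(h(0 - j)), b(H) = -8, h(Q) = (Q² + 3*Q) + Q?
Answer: -20/310257 ≈ -6.4463e-5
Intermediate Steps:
h(Q) = Q² + 4*Q
M(j) = -8 + j (M(j) = j - 8 = -8 + j)
M(-32)/((-428 + 38)*(c(-5, 43) - 1593) - 1*2706) = (-8 - 32)/((-428 + 38)*(-5 - 1593) - 1*2706) = -40/(-390*(-1598) - 2706) = -40/(623220 - 2706) = -40/620514 = -40*1/620514 = -20/310257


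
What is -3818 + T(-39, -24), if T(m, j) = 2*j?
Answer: -3866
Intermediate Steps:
-3818 + T(-39, -24) = -3818 + 2*(-24) = -3818 - 48 = -3866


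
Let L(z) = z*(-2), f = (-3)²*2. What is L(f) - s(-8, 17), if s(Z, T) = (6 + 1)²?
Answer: -85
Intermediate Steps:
s(Z, T) = 49 (s(Z, T) = 7² = 49)
f = 18 (f = 9*2 = 18)
L(z) = -2*z
L(f) - s(-8, 17) = -2*18 - 1*49 = -36 - 49 = -85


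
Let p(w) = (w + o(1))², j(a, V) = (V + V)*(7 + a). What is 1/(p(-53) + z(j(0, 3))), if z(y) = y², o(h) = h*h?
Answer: 1/4468 ≈ 0.00022381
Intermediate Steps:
o(h) = h²
j(a, V) = 2*V*(7 + a) (j(a, V) = (2*V)*(7 + a) = 2*V*(7 + a))
p(w) = (1 + w)² (p(w) = (w + 1²)² = (w + 1)² = (1 + w)²)
1/(p(-53) + z(j(0, 3))) = 1/((1 - 53)² + (2*3*(7 + 0))²) = 1/((-52)² + (2*3*7)²) = 1/(2704 + 42²) = 1/(2704 + 1764) = 1/4468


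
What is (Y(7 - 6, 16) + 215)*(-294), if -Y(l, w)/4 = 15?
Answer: -45570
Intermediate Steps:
Y(l, w) = -60 (Y(l, w) = -4*15 = -60)
(Y(7 - 6, 16) + 215)*(-294) = (-60 + 215)*(-294) = 155*(-294) = -45570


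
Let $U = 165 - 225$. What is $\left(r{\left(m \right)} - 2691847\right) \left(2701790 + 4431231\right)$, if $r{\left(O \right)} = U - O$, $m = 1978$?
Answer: $-19215538276585$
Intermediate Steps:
$U = -60$ ($U = 165 - 225 = -60$)
$r{\left(O \right)} = -60 - O$
$\left(r{\left(m \right)} - 2691847\right) \left(2701790 + 4431231\right) = \left(\left(-60 - 1978\right) - 2691847\right) \left(2701790 + 4431231\right) = \left(\left(-60 - 1978\right) - 2691847\right) 7133021 = \left(-2038 - 2691847\right) 7133021 = \left(-2693885\right) 7133021 = -19215538276585$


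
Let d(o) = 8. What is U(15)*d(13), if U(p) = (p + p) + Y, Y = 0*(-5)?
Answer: 240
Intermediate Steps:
Y = 0
U(p) = 2*p (U(p) = (p + p) + 0 = 2*p + 0 = 2*p)
U(15)*d(13) = (2*15)*8 = 30*8 = 240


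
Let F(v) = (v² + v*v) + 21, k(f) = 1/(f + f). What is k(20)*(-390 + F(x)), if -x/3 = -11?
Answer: 1809/40 ≈ 45.225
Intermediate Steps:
x = 33 (x = -3*(-11) = 33)
k(f) = 1/(2*f)
F(v) = 21 + 2*v² (F(v) = (v² + v²) + 21 = 2*v² + 21 = 21 + 2*v²)
k(20)*(-390 + F(x)) = ((½)/20)*(-390 + (21 + 2*33²)) = ((½)*(1/20))*(-390 + (21 + 2*1089)) = (-390 + (21 + 2178))/40 = (-390 + 2199)/40 = (1/40)*1809 = 1809/40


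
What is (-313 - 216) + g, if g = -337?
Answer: -866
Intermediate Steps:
(-313 - 216) + g = (-313 - 216) - 337 = -529 - 337 = -866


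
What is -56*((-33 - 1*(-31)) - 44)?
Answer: 2576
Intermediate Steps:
-56*((-33 - 1*(-31)) - 44) = -56*((-33 + 31) - 44) = -56*(-2 - 44) = -56*(-46) = 2576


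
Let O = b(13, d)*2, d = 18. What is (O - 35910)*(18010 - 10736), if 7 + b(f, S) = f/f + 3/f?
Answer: -3396812520/13 ≈ -2.6129e+8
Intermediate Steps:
b(f, S) = -6 + 3/f (b(f, S) = -7 + (f/f + 3/f) = -7 + (1 + 3/f) = -6 + 3/f)
O = -150/13 (O = (-6 + 3/13)*2 = -75/13*2 = -150/13 ≈ -11.538)
(O - 35910)*(18010 - 10736) = (-150/13 - 35910)*(18010 - 10736) = -466980/13*7274 = -3396812520/13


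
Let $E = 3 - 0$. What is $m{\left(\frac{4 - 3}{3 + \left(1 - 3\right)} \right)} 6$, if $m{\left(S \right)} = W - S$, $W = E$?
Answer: $12$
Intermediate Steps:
$E = 3$ ($E = 3 + 0 = 3$)
$W = 3$
$m{\left(S \right)} = 3 - S$
$m{\left(\frac{4 - 3}{3 + \left(1 - 3\right)} \right)} 6 = \left(3 - \frac{4 - 3}{3 + \left(1 - 3\right)}\right) 6 = \left(3 - 1 \frac{1}{3 - 2}\right) 6 = \left(3 - 1 \cdot 1^{-1}\right) 6 = \left(3 - 1 \cdot 1\right) 6 = \left(3 - 1\right) 6 = 2 \cdot 6 = 12$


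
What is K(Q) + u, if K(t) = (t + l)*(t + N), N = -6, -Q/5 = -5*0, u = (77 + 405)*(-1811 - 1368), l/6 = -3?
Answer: -1532170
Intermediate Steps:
l = -18 (l = 6*(-3) = -18)
u = -1532278 (u = 482*(-3179) = -1532278)
Q = 0 (Q = -(-25)*0 = -5*0 = 0)
K(t) = (-18 + t)*(-6 + t) (K(t) = (t - 18)*(t - 6) = (-18 + t)*(-6 + t))
K(Q) + u = (108 + 0² - 24*0) - 1532278 = (108 + 0 + 0) - 1532278 = 108 - 1532278 = -1532170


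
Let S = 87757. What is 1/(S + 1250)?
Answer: 1/89007 ≈ 1.1235e-5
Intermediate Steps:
1/(S + 1250) = 1/(87757 + 1250) = 1/89007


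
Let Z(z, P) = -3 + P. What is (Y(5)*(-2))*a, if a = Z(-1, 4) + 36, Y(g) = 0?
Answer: 0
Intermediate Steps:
a = 37 (a = (-3 + 4) + 36 = 1 + 36 = 37)
(Y(5)*(-2))*a = (0*(-2))*37 = 0*37 = 0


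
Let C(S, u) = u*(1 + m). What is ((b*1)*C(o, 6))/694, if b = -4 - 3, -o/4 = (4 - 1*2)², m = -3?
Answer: 42/347 ≈ 0.12104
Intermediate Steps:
o = -16 (o = -4*(4 - 1*2)² = -4*(4 - 2)² = -4*2² = -4*4 = -16)
b = -7
C(S, u) = -2*u (C(S, u) = u*(1 - 3) = u*(-2) = -2*u)
((b*1)*C(o, 6))/694 = ((-7*1)*(-2*6))/694 = -7*(-12)*(1/694) = 84*(1/694) = 42/347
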